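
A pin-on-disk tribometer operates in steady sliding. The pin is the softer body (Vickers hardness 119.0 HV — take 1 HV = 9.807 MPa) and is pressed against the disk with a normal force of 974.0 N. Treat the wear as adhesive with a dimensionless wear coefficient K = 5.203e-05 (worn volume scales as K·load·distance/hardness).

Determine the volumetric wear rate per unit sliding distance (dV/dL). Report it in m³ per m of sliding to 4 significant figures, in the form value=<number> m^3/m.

value=4.342e-11 m^3/m

The computation maintains full precision — intermediates are printed rounded, and one last rounding: four significant figures.
Hardness H = 119.0 HV × 9.807 MPa/HV = 1167 MPa = 1.167e+09 Pa.
SI base units throughout: W = 974.0 N, H = 1.167e+09 Pa, K = 5.203e-05.
The wear rate dV/dL = K·W/H, per unit distance: 5.203e-05 · 974.0 / 1.167e+09 = 4.342e-11 m³/m.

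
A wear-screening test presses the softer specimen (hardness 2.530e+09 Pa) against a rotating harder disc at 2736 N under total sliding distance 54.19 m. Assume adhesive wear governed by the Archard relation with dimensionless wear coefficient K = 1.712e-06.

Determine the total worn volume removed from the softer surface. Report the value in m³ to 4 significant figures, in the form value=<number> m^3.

value=1.003e-10 m^3

Intermediates are displayed rounded, and all working math carries exact precision. Rounded just once to four significant figures.
SI base units throughout: W = 2736 N, H = 2.530e+09 Pa, K = 1.712e-06.
Worn volume V = K·W·L/H = 1.712e-06 · 2736 · 54.19 / 2.530e+09 = 1.003e-10 m³.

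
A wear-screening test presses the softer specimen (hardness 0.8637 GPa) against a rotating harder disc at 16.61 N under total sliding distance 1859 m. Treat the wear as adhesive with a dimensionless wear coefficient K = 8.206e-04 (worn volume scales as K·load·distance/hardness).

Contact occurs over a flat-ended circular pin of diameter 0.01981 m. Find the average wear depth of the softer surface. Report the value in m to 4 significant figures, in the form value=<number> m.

value=9.518e-05 m

The algebra keeps full precision — displayed values are rounded, and a lone final rounding, at 4 significant digits.
Convert: Hardness H = 0.8637 GPa = 8.637e+08 Pa.
Convert: Contact area A = π·d²/4 = π·(0.01981 m)²/4 = 3.082e-04 m².
In SI base units: W = 16.61 N, H = 8.637e+08 Pa, K = 8.206e-04.
Wear volume V = K·W·L/H = 8.206e-04 · 16.61 · 1859 / 8.637e+08 = 2.934e-08 m³.
Mean depth h = V/A = 2.934e-08 / 3.082e-04 = 9.518e-05 m.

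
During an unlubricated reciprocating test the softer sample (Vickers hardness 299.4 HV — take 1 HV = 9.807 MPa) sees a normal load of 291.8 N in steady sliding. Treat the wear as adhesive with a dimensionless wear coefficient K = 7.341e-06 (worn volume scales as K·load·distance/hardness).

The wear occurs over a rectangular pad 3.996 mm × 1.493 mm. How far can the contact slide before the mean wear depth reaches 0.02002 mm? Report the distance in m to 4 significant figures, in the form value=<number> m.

value=163.7 m

Intermediates are displayed rounded. All working math carries exact precision — rounded once at the end: 4 significant digits.
Convert: Hardness H = 299.4 HV × 9.807 MPa/HV = 2936 MPa = 2.936e+09 Pa.
Convert: Pad sides 3.996 mm × 1.493 mm = 0.003996 m × 0.001493 m. Contact area A = 0.003996 m × 0.001493 m = 5.966e-06 m².
Convert: Depth limit h_lim = 0.02002 mm = 2.002e-05 m.
SI base units throughout: W = 291.8 N, H = 2.936e+09 Pa, K = 7.341e-06.
Volume at the limit: V_lim = h_lim·A = 2.002e-05 · 5.966e-06 = 1.194e-10 m³.
Life L = V_lim·H/(K·W) = 1.194e-10 · 2.936e+09 / (7.341e-06 · 291.8) = 163.7 m.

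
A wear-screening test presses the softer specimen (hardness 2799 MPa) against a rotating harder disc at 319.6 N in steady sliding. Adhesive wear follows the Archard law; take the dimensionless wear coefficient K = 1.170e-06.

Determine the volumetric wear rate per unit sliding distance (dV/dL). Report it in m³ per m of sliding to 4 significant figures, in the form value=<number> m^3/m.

Printed values are rounded — the algebra keeps exact precision; a single final rounding to four significant digits.
Convert: Hardness H = 2799 MPa = 2.799e+09 Pa.
Collected in SI base units: W = 319.6 N, H = 2.799e+09 Pa, K = 1.170e-06.
Rate of wear dV/dL = K·W/H, so: 1.170e-06 · 319.6 / 2.799e+09 = 1.336e-13 m³/m.

value=1.336e-13 m^3/m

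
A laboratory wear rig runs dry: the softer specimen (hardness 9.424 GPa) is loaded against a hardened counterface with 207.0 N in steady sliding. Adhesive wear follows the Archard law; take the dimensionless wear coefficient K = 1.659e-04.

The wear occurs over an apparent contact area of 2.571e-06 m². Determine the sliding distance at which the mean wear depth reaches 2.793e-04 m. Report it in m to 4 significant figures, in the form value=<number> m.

value=197.1 m

Every step maintains full precision; the intermediates are printed rounded — a single final rounding: four significant digits.
Convert: Hardness H = 9.424 GPa = 9.424e+09 Pa.
Expressed in SI base units: W = 207.0 N, H = 9.424e+09 Pa, K = 1.659e-04.
Limit volume V_lim = h_lim·A = 2.793e-04 · 2.571e-06 = 7.181e-10 m³.
Life L = V_lim·H/(K·W) = 7.181e-10 · 9.424e+09 / (1.659e-04 · 207.0) = 197.1 m.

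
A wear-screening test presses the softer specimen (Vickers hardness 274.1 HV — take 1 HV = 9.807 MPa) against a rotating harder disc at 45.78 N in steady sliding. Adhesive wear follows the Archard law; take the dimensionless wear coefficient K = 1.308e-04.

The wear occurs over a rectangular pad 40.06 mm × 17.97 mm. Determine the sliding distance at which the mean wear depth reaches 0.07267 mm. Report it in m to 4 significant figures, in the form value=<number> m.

value=2.348e+04 m

All working math maintains full float precision. The intermediates are shown rounded. Rounded once at the end, at 4 significant digits.
Convert: Hardness H = 274.1 HV × 9.807 MPa/HV = 2688 MPa = 2.688e+09 Pa.
Convert: Pad sides 40.06 mm × 17.97 mm = 0.04006 m × 0.01797 m. Contact area A = 0.04006 m × 0.01797 m = 7.199e-04 m².
Convert: Depth limit h_lim = 0.07267 mm = 7.267e-05 m.
As SI base values: W = 45.78 N, H = 2.688e+09 Pa, K = 1.308e-04.
Permissible volume V_lim = h_lim·A = 7.267e-05 · 7.199e-04 = 5.231e-08 m³.
Inverting, life L = V_lim·H/(K·W) = 5.231e-08 · 2.688e+09 / (1.308e-04 · 45.78) = 2.348e+04 m.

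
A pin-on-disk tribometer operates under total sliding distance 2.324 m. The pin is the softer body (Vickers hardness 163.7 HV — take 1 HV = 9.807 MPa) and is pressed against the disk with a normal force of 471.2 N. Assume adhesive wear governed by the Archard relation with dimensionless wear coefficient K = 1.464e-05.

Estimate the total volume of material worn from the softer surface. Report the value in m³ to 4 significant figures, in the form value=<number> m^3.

value=9.986e-12 m^3

All working math keeps full float precision — intermediates are printed rounded, and rounded just once, at 4 significant figures.
Convert: Hardness H = 163.7 HV × 9.807 MPa/HV = 1605 MPa = 1.605e+09 Pa.
In SI base units: W = 471.2 N, H = 1.605e+09 Pa, K = 1.464e-05.
Archard relation: V = K·W·L/H = 1.464e-05 · 471.2 · 2.324 / 1.605e+09 = 9.986e-12 m³.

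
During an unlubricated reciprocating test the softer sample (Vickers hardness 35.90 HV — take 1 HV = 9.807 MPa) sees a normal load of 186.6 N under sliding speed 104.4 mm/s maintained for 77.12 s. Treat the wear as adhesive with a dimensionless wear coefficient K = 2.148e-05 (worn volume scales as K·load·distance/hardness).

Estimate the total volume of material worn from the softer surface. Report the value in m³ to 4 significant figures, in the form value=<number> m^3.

The computation keeps full precision — the intermediates are displayed rounded; a lone final rounding: four significant figures.
Convert: Sliding speed v = 104.4 mm/s = 0.1044 m/s. Sliding distance L = v·t = 0.1044 m/s × 77.12 s = 8.051 m.
Convert: Hardness H = 35.90 HV × 9.807 MPa/HV = 352.1 MPa = 3.521e+08 Pa.
Collected in SI base units: W = 186.6 N, H = 3.521e+08 Pa, K = 2.148e-05.
Apply Archard: V = K·W·L/H = 2.148e-05 · 186.6 · 8.051 / 3.521e+08 = 9.166e-11 m³.

value=9.166e-11 m^3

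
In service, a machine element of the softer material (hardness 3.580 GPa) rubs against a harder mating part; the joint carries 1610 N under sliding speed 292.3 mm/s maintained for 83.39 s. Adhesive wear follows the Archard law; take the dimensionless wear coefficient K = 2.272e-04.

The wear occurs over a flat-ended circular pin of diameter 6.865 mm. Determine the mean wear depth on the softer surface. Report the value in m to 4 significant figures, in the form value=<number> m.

value=6.729e-05 m

Intermediate values are printed rounded, and the computation carries exact precision. Rounded just once: 4 significant digits.
Sliding speed v = 292.3 mm/s = 0.2923 m/s. The distance L = v·t = 0.2923 m/s × 83.39 s = 24.37 m.
Hardness H = 3.580 GPa = 3.580e+09 Pa.
Pin diameter d = 6.865 mm = 0.006865 m. Contact area A = π·d²/4 = π·(0.006865 m)²/4 = 3.701e-05 m².
Restated in SI base units: W = 1610 N, H = 3.580e+09 Pa, K = 2.272e-04.
Worn volume V = K·W·L/H = 2.272e-04 · 1610 · 24.37 / 3.580e+09 = 2.491e-09 m³.
Depth h = V/A = 2.491e-09 / 3.701e-05 = 6.729e-05 m.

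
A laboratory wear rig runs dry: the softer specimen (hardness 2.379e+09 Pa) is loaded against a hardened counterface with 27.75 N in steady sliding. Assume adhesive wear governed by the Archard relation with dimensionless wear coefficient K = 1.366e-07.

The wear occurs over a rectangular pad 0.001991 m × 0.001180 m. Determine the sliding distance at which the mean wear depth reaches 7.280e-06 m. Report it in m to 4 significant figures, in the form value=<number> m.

All arithmetic carries exact precision — quoted intermediates are rounded; one final rounding, at four significant digits.
Convert: Contact area A = 0.001991 m × 0.001180 m = 2.349e-06 m².
Collected in SI base units: W = 27.75 N, H = 2.379e+09 Pa, K = 1.366e-07.
Limit volume V_lim = h_lim·A = 7.280e-06 · 2.349e-06 = 1.710e-11 m³.
Inverting, life L = V_lim·H/(K·W) = 1.710e-11 · 2.379e+09 / (1.366e-07 · 27.75) = 1.073e+04 m.

value=1.073e+04 m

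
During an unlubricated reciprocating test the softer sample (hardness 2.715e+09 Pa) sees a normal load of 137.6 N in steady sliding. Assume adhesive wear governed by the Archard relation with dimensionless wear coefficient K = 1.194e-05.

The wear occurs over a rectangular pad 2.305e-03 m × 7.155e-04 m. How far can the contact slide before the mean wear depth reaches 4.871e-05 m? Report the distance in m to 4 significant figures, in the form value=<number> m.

Intermediates are displayed rounded; the algebra carries exact precision — one final rounding to 4 significant digits.
Contact area A = 2.305e-03 m × 7.155e-04 m = 1.649e-06 m².
Collected in SI base units: W = 137.6 N, H = 2.715e+09 Pa, K = 1.194e-05.
Limit volume V_lim = h_lim·A = 4.871e-05 · 1.649e-06 = 8.033e-11 m³.
So the life L = V_lim·H/(K·W) = 8.033e-11 · 2.715e+09 / (1.194e-05 · 137.6) = 132.8 m.

value=132.8 m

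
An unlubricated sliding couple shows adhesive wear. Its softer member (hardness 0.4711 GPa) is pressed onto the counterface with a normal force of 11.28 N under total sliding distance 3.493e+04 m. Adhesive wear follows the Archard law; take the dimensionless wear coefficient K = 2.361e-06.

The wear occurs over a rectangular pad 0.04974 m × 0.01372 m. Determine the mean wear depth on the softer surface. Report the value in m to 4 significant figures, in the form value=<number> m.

value=2.894e-06 m

Every step holds full precision — intermediates are shown rounded, and one last rounding, at four significant digits.
Convert: Hardness H = 0.4711 GPa = 4.711e+08 Pa.
Convert: Contact area A = 0.04974 m × 0.01372 m = 6.824e-04 m².
SI base units throughout: W = 11.28 N, H = 4.711e+08 Pa, K = 2.361e-06.
Apply Archard: V = K·W·L/H = 2.361e-06 · 11.28 · 3.493e+04 / 4.711e+08 = 1.975e-09 m³.
Depth h = V/A = 1.975e-09 / 6.824e-04 = 2.894e-06 m.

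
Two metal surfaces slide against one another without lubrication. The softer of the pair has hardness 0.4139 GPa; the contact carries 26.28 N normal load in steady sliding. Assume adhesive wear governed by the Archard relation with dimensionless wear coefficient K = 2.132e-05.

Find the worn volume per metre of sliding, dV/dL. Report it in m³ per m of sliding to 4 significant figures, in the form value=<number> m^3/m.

Intermediates appear rounded — all working math maintains full float precision. Rounded once at the end to 4 significant figures.
Hardness H = 0.4139 GPa = 4.139e+08 Pa.
Working in SI base units: W = 26.28 N, H = 4.139e+08 Pa, K = 2.132e-05.
Wear rate dV/dL = K·W/H, per unit distance: 2.132e-05 · 26.28 / 4.139e+08 = 1.354e-12 m³/m.

value=1.354e-12 m^3/m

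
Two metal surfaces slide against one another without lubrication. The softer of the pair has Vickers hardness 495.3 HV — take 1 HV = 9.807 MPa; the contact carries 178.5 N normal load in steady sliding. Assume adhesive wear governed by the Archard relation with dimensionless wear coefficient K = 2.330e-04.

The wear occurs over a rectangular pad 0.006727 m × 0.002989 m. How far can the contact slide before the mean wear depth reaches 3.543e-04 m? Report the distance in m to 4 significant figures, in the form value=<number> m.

value=832.0 m

Every step keeps full precision; intermediates appear rounded. Rounded once at the end to four significant figures.
Convert: Hardness H = 495.3 HV × 9.807 MPa/HV = 4857 MPa = 4.857e+09 Pa.
Convert: Contact area A = 0.006727 m × 0.002989 m = 2.011e-05 m².
Collected in SI base units: W = 178.5 N, H = 4.857e+09 Pa, K = 2.330e-04.
Volume at the limit: V_lim = h_lim·A = 3.543e-04 · 2.011e-05 = 7.124e-09 m³.
Life L = V_lim·H/(K·W) = 7.124e-09 · 4.857e+09 / (2.330e-04 · 178.5) = 832.0 m.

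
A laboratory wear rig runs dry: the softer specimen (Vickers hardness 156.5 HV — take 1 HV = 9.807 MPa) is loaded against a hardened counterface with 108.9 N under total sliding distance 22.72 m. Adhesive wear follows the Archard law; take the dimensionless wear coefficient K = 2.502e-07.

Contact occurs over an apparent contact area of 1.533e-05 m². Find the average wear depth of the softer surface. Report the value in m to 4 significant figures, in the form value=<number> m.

Intermediates appear rounded; every step holds full float precision — rounded once at the end, at 4 significant figures.
Hardness H = 156.5 HV × 9.807 MPa/HV = 1535 MPa = 1.535e+09 Pa.
In SI base units: W = 108.9 N, H = 1.535e+09 Pa, K = 2.502e-07.
By Archard's law, V = K·W·L/H = 2.502e-07 · 108.9 · 22.72 / 1.535e+09 = 4.033e-13 m³.
Wear depth h = V/A = 4.033e-13 / 1.533e-05 = 2.631e-08 m.

value=2.631e-08 m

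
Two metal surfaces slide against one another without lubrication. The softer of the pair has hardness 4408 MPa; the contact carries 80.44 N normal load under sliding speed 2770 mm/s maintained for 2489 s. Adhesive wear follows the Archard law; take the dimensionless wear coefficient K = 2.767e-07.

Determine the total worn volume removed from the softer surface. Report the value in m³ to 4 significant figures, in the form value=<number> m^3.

Shown intermediates are rounded, and every step holds exact precision, and a single final rounding to 4 significant figures.
Sliding speed v = 2770 mm/s = 2.770 m/s. Path length L = v·t = 2.770 m/s × 2489 s = 6895 m.
Hardness H = 4408 MPa = 4.408e+09 Pa.
Collected in SI base units: W = 80.44 N, H = 4.408e+09 Pa, K = 2.767e-07.
The Archard volume V = K·W·L/H = 2.767e-07 · 80.44 · 6895 / 4.408e+09 = 3.481e-11 m³.

value=3.481e-11 m^3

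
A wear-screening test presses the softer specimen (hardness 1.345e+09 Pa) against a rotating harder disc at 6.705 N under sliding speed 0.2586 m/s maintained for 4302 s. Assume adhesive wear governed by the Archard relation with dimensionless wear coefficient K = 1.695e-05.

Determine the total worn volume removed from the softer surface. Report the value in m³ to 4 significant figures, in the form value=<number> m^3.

Intermediate values are displayed rounded, and every step maintains full precision; one final rounding to four significant figures.
Distance L = v·t = 0.2586 m/s × 4302 s = 1112 m.
In SI base units: W = 6.705 N, H = 1.345e+09 Pa, K = 1.695e-05.
The Archard volume V = K·W·L/H = 1.695e-05 · 6.705 · 1112 / 1.345e+09 = 9.400e-11 m³.

value=9.400e-11 m^3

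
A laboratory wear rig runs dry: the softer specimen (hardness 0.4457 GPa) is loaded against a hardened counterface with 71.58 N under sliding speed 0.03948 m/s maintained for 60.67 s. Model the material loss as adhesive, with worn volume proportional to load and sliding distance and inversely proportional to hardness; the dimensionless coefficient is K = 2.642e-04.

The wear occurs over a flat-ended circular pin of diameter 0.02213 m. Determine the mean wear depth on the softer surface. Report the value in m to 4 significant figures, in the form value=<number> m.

The intermediates are displayed rounded, and all working math maintains full precision, and one final rounding: 4 significant figures.
The distance L = v·t = 0.03948 m/s × 60.67 s = 2.395 m.
Hardness H = 0.4457 GPa = 4.457e+08 Pa.
Contact area A = π·d²/4 = π·(0.02213 m)²/4 = 3.846e-04 m².
Restated in SI base units: W = 71.58 N, H = 4.457e+08 Pa, K = 2.642e-04.
Archard volume V = K·W·L/H = 2.642e-04 · 71.58 · 2.395 / 4.457e+08 = 1.016e-10 m³.
Wear depth h = V/A = 1.016e-10 / 3.846e-04 = 2.642e-07 m.

value=2.642e-07 m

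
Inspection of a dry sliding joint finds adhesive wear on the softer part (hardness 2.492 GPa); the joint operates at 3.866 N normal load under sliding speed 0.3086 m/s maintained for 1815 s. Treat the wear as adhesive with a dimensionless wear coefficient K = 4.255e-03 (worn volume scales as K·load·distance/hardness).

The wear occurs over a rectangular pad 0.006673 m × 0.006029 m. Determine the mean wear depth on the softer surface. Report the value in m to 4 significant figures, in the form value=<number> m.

The intermediates are printed rounded, and each operation runs at exact precision. Rounded once at the end, at four significant digits.
Distance L = v·t = 0.3086 m/s × 1815 s = 560.1 m.
Hardness H = 2.492 GPa = 2.492e+09 Pa.
Contact area A = 0.006673 m × 0.006029 m = 4.023e-05 m².
In SI base units, W = 3.866 N, H = 2.492e+09 Pa, K = 4.255e-03.
Archard relation: V = K·W·L/H = 4.255e-03 · 3.866 · 560.1 / 2.492e+09 = 3.697e-09 m³.
Average depth h = V/A = 3.697e-09 / 4.023e-05 = 9.190e-05 m.

value=9.190e-05 m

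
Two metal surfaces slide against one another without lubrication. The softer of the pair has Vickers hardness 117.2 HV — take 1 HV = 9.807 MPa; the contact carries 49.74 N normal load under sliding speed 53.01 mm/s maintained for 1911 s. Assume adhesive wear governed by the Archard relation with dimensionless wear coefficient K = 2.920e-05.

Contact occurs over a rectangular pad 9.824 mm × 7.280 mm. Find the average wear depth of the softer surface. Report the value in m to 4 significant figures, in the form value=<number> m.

value=1.790e-06 m

The algebra holds full precision; the intermediates appear rounded — one final rounding, at four significant digits.
Sliding speed v = 53.01 mm/s = 0.05301 m/s. The distance L = v·t = 0.05301 m/s × 1911 s = 101.3 m.
Hardness H = 117.2 HV × 9.807 MPa/HV = 1149 MPa = 1.149e+09 Pa.
Pad sides 9.824 mm × 7.280 mm = 0.009824 m × 0.007280 m. Contact area A = 0.009824 m × 0.007280 m = 7.152e-05 m².
In SI base units: W = 49.74 N, H = 1.149e+09 Pa, K = 2.920e-05.
Archard relation: V = K·W·L/H = 2.920e-05 · 49.74 · 101.3 / 1.149e+09 = 1.280e-10 m³.
Depth of wear h = V/A = 1.280e-10 / 7.152e-05 = 1.790e-06 m.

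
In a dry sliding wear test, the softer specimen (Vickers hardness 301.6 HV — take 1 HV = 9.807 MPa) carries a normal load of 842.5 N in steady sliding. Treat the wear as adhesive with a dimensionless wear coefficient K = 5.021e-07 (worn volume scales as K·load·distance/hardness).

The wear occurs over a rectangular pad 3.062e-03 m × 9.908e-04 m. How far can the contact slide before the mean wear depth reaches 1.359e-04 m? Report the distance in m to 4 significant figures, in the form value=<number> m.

value=2883 m

Every step runs at full float precision. The intermediates appear rounded — rounded just once, at four significant digits.
Hardness H = 301.6 HV × 9.807 MPa/HV = 2958 MPa = 2.958e+09 Pa.
Contact area A = 3.062e-03 m × 9.908e-04 m = 3.034e-06 m².
SI base units throughout: W = 842.5 N, H = 2.958e+09 Pa, K = 5.021e-07.
Limit volume V_lim = h_lim·A = 1.359e-04 · 3.034e-06 = 4.123e-10 m³.
Life L = V_lim·H/(K·W) = 4.123e-10 · 2.958e+09 / (5.021e-07 · 842.5) = 2883 m.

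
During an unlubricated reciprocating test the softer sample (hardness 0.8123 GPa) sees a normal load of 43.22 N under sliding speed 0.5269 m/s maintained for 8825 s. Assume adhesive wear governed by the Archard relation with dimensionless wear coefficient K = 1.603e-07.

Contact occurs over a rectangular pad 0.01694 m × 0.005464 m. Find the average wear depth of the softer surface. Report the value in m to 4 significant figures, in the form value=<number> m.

value=4.285e-07 m

Each operation keeps full float precision, and intermediate values are shown rounded, and a lone final rounding, at 4 significant digits.
Convert: The distance L = v·t = 0.5269 m/s × 8825 s = 4650 m.
Convert: Hardness H = 0.8123 GPa = 8.123e+08 Pa.
Convert: Contact area A = 0.01694 m × 0.005464 m = 9.256e-05 m².
Working in SI base units: W = 43.22 N, H = 8.123e+08 Pa, K = 1.603e-07.
Archard relation: V = K·W·L/H = 1.603e-07 · 43.22 · 4650 / 8.123e+08 = 3.966e-11 m³.
Mean depth h = V/A = 3.966e-11 / 9.256e-05 = 4.285e-07 m.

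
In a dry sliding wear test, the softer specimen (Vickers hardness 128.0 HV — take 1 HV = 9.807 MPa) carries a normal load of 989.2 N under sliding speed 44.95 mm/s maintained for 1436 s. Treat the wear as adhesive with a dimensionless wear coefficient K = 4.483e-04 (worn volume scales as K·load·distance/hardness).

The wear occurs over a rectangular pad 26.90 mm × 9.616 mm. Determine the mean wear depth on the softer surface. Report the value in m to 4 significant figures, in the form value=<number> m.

Intermediate values are printed rounded; the computation carries exact precision; one last rounding to 4 significant digits.
Convert: Sliding speed v = 44.95 mm/s = 0.04495 m/s. Distance covered L = v·t = 0.04495 m/s × 1436 s = 64.55 m.
Convert: Hardness H = 128.0 HV × 9.807 MPa/HV = 1255 MPa = 1.255e+09 Pa.
Convert: Pad sides 26.90 mm × 9.616 mm = 0.02690 m × 0.009616 m. Contact area A = 0.02690 m × 0.009616 m = 2.587e-04 m².
Working in SI base units: W = 989.2 N, H = 1.255e+09 Pa, K = 4.483e-04.
Wear volume V = K·W·L/H = 4.483e-04 · 989.2 · 64.55 / 1.255e+09 = 2.280e-08 m³.
Mean depth h = V/A = 2.280e-08 / 2.587e-04 = 8.815e-05 m.

value=8.815e-05 m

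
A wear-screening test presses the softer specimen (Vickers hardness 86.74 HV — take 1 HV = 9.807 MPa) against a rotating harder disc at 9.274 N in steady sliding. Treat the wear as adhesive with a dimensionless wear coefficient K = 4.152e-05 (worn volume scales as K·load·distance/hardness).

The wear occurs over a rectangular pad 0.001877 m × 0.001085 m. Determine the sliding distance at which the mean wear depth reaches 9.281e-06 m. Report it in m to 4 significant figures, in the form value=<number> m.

Intermediates appear rounded — the algebra runs at exact precision; rounded once at the end to 4 significant digits.
Convert: Hardness H = 86.74 HV × 9.807 MPa/HV = 850.7 MPa = 8.507e+08 Pa.
Convert: Contact area A = 0.001877 m × 0.001085 m = 2.037e-06 m².
SI base units throughout: W = 9.274 N, H = 8.507e+08 Pa, K = 4.152e-05.
Wearable volume V_lim = h_lim·A = 9.281e-06 · 2.037e-06 = 1.890e-11 m³.
Sliding life L = V_lim·H/(K·W) = 1.890e-11 · 8.507e+08 / (4.152e-05 · 9.274) = 41.76 m.

value=41.76 m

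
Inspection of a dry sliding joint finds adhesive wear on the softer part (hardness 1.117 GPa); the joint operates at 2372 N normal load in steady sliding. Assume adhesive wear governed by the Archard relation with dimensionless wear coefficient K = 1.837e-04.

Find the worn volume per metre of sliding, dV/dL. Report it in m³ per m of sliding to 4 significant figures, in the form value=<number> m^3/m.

value=3.901e-10 m^3/m

Intermediates are displayed rounded, and every step keeps full float precision — one final rounding, at four significant digits.
Convert: Hardness H = 1.117 GPa = 1.117e+09 Pa.
Collected in SI base units: W = 2372 N, H = 1.117e+09 Pa, K = 1.837e-04.
The wear rate dV/dL = K·W/H (independent of L): 1.837e-04 · 2372 / 1.117e+09 = 3.901e-10 m³/m.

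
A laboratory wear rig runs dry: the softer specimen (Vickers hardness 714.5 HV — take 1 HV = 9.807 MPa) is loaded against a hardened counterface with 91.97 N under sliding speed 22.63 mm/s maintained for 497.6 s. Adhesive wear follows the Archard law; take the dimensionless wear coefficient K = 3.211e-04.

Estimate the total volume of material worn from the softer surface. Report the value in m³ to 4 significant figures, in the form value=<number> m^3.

value=4.746e-11 m^3

The computation holds exact precision, and printed values are rounded. Rounded just once, at four significant digits.
Convert: Sliding speed v = 22.63 mm/s = 0.02263 m/s. The distance L = v·t = 0.02263 m/s × 497.6 s = 11.26 m.
Convert: Hardness H = 714.5 HV × 9.807 MPa/HV = 7007 MPa = 7.007e+09 Pa.
As SI base values: W = 91.97 N, H = 7.007e+09 Pa, K = 3.211e-04.
Apply Archard: V = K·W·L/H = 3.211e-04 · 91.97 · 11.26 / 7.007e+09 = 4.746e-11 m³.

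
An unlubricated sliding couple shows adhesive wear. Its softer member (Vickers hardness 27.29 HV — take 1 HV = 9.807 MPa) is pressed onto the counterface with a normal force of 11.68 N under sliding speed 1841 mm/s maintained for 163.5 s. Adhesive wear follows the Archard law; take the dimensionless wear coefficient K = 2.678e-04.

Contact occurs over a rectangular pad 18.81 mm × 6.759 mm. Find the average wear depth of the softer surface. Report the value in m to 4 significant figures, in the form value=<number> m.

value=2.767e-05 m

The computation runs at full float precision. The intermediates appear rounded — a lone final rounding, at 4 significant digits.
Sliding speed v = 1841 mm/s = 1.841 m/s. Distance L = v·t = 1.841 m/s × 163.5 s = 301.0 m.
Hardness H = 27.29 HV × 9.807 MPa/HV = 267.6 MPa = 2.676e+08 Pa.
Pad sides 18.81 mm × 6.759 mm = 0.01881 m × 0.006759 m. Contact area A = 0.01881 m × 0.006759 m = 1.271e-04 m².
Restated in SI base units: W = 11.68 N, H = 2.676e+08 Pa, K = 2.678e-04.
The Archard volume V = K·W·L/H = 2.678e-04 · 11.68 · 301.0 / 2.676e+08 = 3.518e-09 m³.
Mean wear depth h = V/A = 3.518e-09 / 1.271e-04 = 2.767e-05 m.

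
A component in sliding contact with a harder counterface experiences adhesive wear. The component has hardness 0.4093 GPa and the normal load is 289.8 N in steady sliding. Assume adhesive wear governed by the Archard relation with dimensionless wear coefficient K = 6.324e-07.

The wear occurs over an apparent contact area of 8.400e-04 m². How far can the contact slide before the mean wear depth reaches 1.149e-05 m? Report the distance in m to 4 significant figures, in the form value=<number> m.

Intermediate values are printed rounded, and all arithmetic keeps exact precision; a single final rounding to four significant digits.
Convert: Hardness H = 0.4093 GPa = 4.093e+08 Pa.
In SI base units: W = 289.8 N, H = 4.093e+08 Pa, K = 6.324e-07.
Allowed volume V_lim = h_lim·A = 1.149e-05 · 8.400e-04 = 9.652e-09 m³.
So the life L = V_lim·H/(K·W) = 9.652e-09 · 4.093e+08 / (6.324e-07 · 289.8) = 2.156e+04 m.

value=2.156e+04 m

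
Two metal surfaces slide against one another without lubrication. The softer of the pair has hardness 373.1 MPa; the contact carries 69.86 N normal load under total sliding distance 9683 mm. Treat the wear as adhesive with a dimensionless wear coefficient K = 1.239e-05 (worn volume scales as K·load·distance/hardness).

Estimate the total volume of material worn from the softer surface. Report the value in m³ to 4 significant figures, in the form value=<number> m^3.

value=2.246e-11 m^3

All arithmetic holds full float precision. Intermediate values are shown rounded, and one final rounding: 4 significant figures.
Convert: Distance covered L = 9683 mm = 9.683 m.
Convert: Hardness H = 373.1 MPa = 3.731e+08 Pa.
Expressed in SI base units: W = 69.86 N, H = 3.731e+08 Pa, K = 1.239e-05.
Wear volume V = K·W·L/H = 1.239e-05 · 69.86 · 9.683 / 3.731e+08 = 2.246e-11 m³.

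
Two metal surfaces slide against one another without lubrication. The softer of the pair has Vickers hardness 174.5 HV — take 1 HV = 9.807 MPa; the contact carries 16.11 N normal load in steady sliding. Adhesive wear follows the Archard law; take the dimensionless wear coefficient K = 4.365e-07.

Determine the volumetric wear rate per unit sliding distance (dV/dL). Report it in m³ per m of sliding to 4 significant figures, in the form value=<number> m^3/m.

Displayed values are rounded, and all working math keeps full precision; a single final rounding, at four significant figures.
Convert: Hardness H = 174.5 HV × 9.807 MPa/HV = 1711 MPa = 1.711e+09 Pa.
Working in SI base units: W = 16.11 N, H = 1.711e+09 Pa, K = 4.365e-07.
Sliding wear rate dV/dL = K·W/H (no L dependence): 4.365e-07 · 16.11 / 1.711e+09 = 4.109e-15 m³/m.

value=4.109e-15 m^3/m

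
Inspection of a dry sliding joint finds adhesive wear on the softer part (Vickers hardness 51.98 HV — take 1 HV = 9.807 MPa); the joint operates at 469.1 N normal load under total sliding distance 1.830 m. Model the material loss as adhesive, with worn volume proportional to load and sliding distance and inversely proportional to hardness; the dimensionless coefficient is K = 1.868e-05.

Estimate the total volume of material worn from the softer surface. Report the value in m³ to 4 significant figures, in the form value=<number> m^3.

value=3.146e-11 m^3

The intermediates are displayed rounded, and all working math holds full float precision — one last rounding: four significant digits.
Hardness H = 51.98 HV × 9.807 MPa/HV = 509.8 MPa = 5.098e+08 Pa.
SI base units throughout: W = 469.1 N, H = 5.098e+08 Pa, K = 1.868e-05.
The Archard volume V = K·W·L/H = 1.868e-05 · 469.1 · 1.830 / 5.098e+08 = 3.146e-11 m³.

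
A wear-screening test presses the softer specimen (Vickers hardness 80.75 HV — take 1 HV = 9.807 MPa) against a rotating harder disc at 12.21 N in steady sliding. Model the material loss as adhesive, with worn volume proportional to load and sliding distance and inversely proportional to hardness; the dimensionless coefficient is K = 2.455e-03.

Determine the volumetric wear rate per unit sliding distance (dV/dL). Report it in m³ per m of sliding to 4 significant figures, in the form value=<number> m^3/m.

Intermediate values are displayed rounded, and the computation carries exact precision; a lone final rounding: four significant digits.
Convert: Hardness H = 80.75 HV × 9.807 MPa/HV = 791.9 MPa = 7.919e+08 Pa.
As SI base values: W = 12.21 N, H = 7.919e+08 Pa, K = 2.455e-03.
The wear rate dV/dL = K·W/H (independent of L): 2.455e-03 · 12.21 / 7.919e+08 = 3.785e-11 m³/m.

value=3.785e-11 m^3/m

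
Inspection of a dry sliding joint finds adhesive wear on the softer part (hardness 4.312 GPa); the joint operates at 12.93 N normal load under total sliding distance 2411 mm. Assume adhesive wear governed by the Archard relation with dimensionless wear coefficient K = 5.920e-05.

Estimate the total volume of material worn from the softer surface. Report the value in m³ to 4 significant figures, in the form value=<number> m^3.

Displayed values are rounded, and every step runs at full float precision. Rounded once at the end to 4 significant figures.
Convert: Distance covered L = 2411 mm = 2.411 m.
Convert: Hardness H = 4.312 GPa = 4.312e+09 Pa.
Expressed in SI base units: W = 12.93 N, H = 4.312e+09 Pa, K = 5.920e-05.
Volume removed: V = K·W·L/H = 5.920e-05 · 12.93 · 2.411 / 4.312e+09 = 4.280e-13 m³.

value=4.280e-13 m^3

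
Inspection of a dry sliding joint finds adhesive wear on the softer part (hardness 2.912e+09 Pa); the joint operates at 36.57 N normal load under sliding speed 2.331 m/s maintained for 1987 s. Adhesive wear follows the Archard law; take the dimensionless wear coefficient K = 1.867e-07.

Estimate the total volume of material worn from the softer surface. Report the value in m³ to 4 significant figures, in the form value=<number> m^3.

value=1.086e-11 m^3

Each operation carries full float precision. Quoted intermediates are rounded, and a single final rounding, at four significant digits.
Sliding distance L = v·t = 2.331 m/s × 1987 s = 4632 m.
In SI base units: W = 36.57 N, H = 2.912e+09 Pa, K = 1.867e-07.
Apply Archard: V = K·W·L/H = 1.867e-07 · 36.57 · 4632 / 2.912e+09 = 1.086e-11 m³.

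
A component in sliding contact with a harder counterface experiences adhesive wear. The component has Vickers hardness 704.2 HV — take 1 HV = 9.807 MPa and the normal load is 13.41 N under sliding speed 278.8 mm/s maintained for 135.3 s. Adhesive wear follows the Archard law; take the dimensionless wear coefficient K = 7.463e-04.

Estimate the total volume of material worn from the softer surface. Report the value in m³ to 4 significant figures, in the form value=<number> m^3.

value=5.466e-11 m^3

Every step keeps full float precision. Displayed values are rounded, and a lone final rounding, at 4 significant figures.
Convert: Sliding speed v = 278.8 mm/s = 0.2788 m/s. Path length L = v·t = 0.2788 m/s × 135.3 s = 37.72 m.
Convert: Hardness H = 704.2 HV × 9.807 MPa/HV = 6906 MPa = 6.906e+09 Pa.
Working in SI base units: W = 13.41 N, H = 6.906e+09 Pa, K = 7.463e-04.
Wear volume V = K·W·L/H = 7.463e-04 · 13.41 · 37.72 / 6.906e+09 = 5.466e-11 m³.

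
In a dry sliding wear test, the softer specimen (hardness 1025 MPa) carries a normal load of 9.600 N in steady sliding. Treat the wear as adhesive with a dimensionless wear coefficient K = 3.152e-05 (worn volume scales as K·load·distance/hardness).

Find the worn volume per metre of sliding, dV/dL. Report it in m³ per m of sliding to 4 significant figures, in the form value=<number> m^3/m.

The computation maintains full precision — intermediate values are displayed rounded. Rounded once at the end: 4 significant digits.
Convert: Hardness H = 1025 MPa = 1.025e+09 Pa.
Collected in SI base units: W = 9.600 N, H = 1.025e+09 Pa, K = 3.152e-05.
Sliding wear rate dV/dL = K·W/H: 3.152e-05 · 9.600 / 1.025e+09 = 2.952e-13 m³/m.

value=2.952e-13 m^3/m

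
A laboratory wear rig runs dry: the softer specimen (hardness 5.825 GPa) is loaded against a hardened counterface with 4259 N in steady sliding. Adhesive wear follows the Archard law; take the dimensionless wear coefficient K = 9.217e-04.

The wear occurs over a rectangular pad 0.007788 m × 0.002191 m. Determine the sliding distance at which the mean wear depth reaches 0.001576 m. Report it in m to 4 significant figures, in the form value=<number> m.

value=39.90 m

Every step maintains exact precision; intermediate values are printed rounded — one last rounding to four significant figures.
Hardness H = 5.825 GPa = 5.825e+09 Pa.
Contact area A = 0.007788 m × 0.002191 m = 1.706e-05 m².
In SI base units, W = 4259 N, H = 5.825e+09 Pa, K = 9.217e-04.
Permissible volume V_lim = h_lim·A = 0.001576 · 1.706e-05 = 2.689e-08 m³.
So the life L = V_lim·H/(K·W) = 2.689e-08 · 5.825e+09 / (9.217e-04 · 4259) = 39.90 m.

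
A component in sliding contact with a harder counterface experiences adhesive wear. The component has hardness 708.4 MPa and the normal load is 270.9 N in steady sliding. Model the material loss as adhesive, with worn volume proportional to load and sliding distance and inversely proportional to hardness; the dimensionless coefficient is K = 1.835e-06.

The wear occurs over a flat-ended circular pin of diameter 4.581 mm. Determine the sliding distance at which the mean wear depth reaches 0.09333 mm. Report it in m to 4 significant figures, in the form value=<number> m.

value=2192 m

All arithmetic carries full precision, and quoted intermediates are rounded; rounded once at the end to 4 significant digits.
Hardness H = 708.4 MPa = 7.084e+08 Pa.
Pin diameter d = 4.581 mm = 0.004581 m. Contact area A = π·d²/4 = π·(0.004581 m)²/4 = 1.648e-05 m².
Depth limit h_lim = 0.09333 mm = 9.333e-05 m.
Collected in SI base units: W = 270.9 N, H = 7.084e+08 Pa, K = 1.835e-06.
Wearable volume V_lim = h_lim·A = 9.333e-05 · 1.648e-05 = 1.538e-09 m³.
Inverting, life L = V_lim·H/(K·W) = 1.538e-09 · 7.084e+08 / (1.835e-06 · 270.9) = 2192 m.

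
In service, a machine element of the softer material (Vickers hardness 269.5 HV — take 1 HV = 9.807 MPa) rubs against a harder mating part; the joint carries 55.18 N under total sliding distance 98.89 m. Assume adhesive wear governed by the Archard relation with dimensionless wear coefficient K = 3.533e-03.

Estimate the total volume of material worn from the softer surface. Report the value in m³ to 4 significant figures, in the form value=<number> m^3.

The computation maintains full precision; intermediates are printed rounded — one last rounding to four significant figures.
Convert: Hardness H = 269.5 HV × 9.807 MPa/HV = 2643 MPa = 2.643e+09 Pa.
In SI base units: W = 55.18 N, H = 2.643e+09 Pa, K = 3.533e-03.
Apply Archard: V = K·W·L/H = 3.533e-03 · 55.18 · 98.89 / 2.643e+09 = 7.294e-09 m³.

value=7.294e-09 m^3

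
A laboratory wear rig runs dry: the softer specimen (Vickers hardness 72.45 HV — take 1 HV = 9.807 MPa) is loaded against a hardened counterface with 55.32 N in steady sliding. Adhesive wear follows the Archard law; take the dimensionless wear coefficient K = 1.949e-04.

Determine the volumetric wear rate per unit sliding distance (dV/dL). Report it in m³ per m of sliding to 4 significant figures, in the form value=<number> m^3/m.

value=1.517e-11 m^3/m

All arithmetic runs at full float precision — printed values are rounded; a lone final rounding: 4 significant digits.
Hardness H = 72.45 HV × 9.807 MPa/HV = 710.5 MPa = 7.105e+08 Pa.
Expressed in SI base units: W = 55.32 N, H = 7.105e+08 Pa, K = 1.949e-04.
Wear rate dV/dL = K·W/H (no L dependence): 1.949e-04 · 55.32 / 7.105e+08 = 1.517e-11 m³/m.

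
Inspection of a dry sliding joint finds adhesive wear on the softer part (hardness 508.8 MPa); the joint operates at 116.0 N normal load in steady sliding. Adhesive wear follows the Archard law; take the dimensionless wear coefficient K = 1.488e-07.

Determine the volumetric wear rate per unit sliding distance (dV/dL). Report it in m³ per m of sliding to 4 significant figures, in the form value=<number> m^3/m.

Every step maintains full precision — intermediates appear rounded. Rounded just once to 4 significant figures.
Hardness H = 508.8 MPa = 5.088e+08 Pa.
Working in SI base units: W = 116.0 N, H = 5.088e+08 Pa, K = 1.488e-07.
Wear rate dV/dL = K·W/H, so: 1.488e-07 · 116.0 / 5.088e+08 = 3.392e-14 m³/m.

value=3.392e-14 m^3/m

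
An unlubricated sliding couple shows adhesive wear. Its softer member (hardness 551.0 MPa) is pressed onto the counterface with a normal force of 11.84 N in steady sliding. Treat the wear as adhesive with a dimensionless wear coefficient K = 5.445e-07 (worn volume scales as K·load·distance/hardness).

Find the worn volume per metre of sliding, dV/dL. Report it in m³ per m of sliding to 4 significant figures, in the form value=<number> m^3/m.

All arithmetic keeps full precision. Intermediates appear rounded; rounded just once, at 4 significant digits.
Hardness H = 551.0 MPa = 5.510e+08 Pa.
Restated in SI base units: W = 11.84 N, H = 5.510e+08 Pa, K = 5.445e-07.
Sliding wear rate dV/dL = K·W/H (independent of L): 5.445e-07 · 11.84 / 5.510e+08 = 1.170e-14 m³/m.

value=1.170e-14 m^3/m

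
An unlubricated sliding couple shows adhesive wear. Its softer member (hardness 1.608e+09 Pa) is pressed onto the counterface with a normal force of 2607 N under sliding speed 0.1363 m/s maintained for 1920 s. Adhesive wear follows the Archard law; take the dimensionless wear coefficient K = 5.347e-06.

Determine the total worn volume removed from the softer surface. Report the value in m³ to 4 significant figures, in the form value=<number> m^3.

The computation holds full precision; the intermediates are displayed rounded. Rounded just once: 4 significant figures.
Convert: Distance covered L = v·t = 0.1363 m/s × 1920 s = 261.7 m.
Expressed in SI base units: W = 2607 N, H = 1.608e+09 Pa, K = 5.347e-06.
Archard relation: V = K·W·L/H = 5.347e-06 · 2607 · 261.7 / 1.608e+09 = 2.269e-09 m³.

value=2.269e-09 m^3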